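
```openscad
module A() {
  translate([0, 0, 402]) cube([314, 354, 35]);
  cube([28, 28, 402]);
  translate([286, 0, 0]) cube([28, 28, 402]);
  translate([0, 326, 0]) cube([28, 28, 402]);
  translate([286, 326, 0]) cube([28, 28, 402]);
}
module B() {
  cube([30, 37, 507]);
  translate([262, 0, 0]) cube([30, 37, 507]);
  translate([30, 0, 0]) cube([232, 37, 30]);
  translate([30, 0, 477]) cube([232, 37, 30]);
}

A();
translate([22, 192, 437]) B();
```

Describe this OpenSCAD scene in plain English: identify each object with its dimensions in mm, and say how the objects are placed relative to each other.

A is a four-legged stool. The seat is 314×354 mm, 35 mm thick, top at z = 437 mm. It stands on four square legs, each 28×28 mm in cross-section, from z = 0 to the seat underside, each flush with a corner of the seat.

B is a picture frame with a 232×447 mm rectangular opening (x by z) and a uniform 30 mm border on every side. Frame depth is 37 mm along y. It is built from two vertical stiles running the full outside height and two horizontal rails spanning the gap between the stiles.

The picture frame is on top of the stool.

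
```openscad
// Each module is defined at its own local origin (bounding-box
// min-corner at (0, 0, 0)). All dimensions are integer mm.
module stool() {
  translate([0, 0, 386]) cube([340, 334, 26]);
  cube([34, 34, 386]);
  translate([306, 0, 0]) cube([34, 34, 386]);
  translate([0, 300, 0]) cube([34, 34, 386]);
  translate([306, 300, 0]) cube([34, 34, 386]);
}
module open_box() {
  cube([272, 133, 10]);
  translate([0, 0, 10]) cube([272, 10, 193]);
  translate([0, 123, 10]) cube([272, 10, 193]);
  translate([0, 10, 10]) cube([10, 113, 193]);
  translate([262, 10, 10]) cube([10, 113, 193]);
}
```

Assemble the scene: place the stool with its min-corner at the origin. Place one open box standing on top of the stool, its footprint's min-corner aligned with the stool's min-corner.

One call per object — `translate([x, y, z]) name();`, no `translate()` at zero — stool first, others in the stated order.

stool();
translate([0, 0, 412]) open_box();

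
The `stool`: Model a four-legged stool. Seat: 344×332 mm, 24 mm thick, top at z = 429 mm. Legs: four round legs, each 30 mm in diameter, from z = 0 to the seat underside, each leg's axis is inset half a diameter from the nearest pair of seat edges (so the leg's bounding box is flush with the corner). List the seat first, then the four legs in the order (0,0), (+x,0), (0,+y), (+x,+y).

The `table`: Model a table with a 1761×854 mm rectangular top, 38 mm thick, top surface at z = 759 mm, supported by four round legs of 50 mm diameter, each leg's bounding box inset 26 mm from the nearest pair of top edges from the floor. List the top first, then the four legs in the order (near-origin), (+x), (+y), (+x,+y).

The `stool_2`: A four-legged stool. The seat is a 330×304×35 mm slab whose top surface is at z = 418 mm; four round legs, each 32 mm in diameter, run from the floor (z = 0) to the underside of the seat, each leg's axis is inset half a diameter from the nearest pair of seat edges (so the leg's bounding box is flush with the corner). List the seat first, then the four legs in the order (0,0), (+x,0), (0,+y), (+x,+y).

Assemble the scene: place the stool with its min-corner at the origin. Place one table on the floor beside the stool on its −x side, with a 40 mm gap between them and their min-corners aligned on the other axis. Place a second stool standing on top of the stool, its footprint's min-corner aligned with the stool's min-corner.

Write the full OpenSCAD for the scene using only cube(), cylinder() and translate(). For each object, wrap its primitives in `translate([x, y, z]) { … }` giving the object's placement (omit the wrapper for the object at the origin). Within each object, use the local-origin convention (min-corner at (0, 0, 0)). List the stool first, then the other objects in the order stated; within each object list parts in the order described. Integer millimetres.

translate([0, 0, 405]) cube([344, 332, 24]);
translate([15, 15, 0]) cylinder(h = 405, r = 15);
translate([329, 15, 0]) cylinder(h = 405, r = 15);
translate([15, 317, 0]) cylinder(h = 405, r = 15);
translate([329, 317, 0]) cylinder(h = 405, r = 15);
translate([-1801, 0, 0]) {
  translate([0, 0, 721]) cube([1761, 854, 38]);
  translate([51, 51, 0]) cylinder(h = 721, r = 25);
  translate([1710, 51, 0]) cylinder(h = 721, r = 25);
  translate([51, 803, 0]) cylinder(h = 721, r = 25);
  translate([1710, 803, 0]) cylinder(h = 721, r = 25);
}
translate([0, 0, 429]) {
  translate([0, 0, 383]) cube([330, 304, 35]);
  translate([16, 16, 0]) cylinder(h = 383, r = 16);
  translate([314, 16, 0]) cylinder(h = 383, r = 16);
  translate([16, 288, 0]) cylinder(h = 383, r = 16);
  translate([314, 288, 0]) cylinder(h = 383, r = 16);
}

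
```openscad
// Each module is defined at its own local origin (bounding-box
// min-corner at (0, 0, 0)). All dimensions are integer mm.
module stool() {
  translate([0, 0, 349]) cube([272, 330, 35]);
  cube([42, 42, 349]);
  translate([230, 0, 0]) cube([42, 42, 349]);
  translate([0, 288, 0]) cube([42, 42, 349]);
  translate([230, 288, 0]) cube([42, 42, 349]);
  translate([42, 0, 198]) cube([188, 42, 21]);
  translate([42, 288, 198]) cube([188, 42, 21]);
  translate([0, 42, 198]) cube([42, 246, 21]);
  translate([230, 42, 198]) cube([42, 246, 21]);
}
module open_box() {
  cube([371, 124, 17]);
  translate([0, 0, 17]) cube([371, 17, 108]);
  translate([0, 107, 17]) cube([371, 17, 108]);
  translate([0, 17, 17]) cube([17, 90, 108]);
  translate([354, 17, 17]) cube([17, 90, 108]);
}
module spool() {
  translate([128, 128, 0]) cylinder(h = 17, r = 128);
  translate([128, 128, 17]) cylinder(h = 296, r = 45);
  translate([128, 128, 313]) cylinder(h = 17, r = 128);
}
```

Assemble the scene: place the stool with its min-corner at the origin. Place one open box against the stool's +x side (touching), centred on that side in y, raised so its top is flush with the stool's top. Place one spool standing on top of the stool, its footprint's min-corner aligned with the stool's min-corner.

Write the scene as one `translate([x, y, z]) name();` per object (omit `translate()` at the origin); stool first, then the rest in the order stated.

stool();
translate([272, 103, 259]) open_box();
translate([0, 0, 384]) spool();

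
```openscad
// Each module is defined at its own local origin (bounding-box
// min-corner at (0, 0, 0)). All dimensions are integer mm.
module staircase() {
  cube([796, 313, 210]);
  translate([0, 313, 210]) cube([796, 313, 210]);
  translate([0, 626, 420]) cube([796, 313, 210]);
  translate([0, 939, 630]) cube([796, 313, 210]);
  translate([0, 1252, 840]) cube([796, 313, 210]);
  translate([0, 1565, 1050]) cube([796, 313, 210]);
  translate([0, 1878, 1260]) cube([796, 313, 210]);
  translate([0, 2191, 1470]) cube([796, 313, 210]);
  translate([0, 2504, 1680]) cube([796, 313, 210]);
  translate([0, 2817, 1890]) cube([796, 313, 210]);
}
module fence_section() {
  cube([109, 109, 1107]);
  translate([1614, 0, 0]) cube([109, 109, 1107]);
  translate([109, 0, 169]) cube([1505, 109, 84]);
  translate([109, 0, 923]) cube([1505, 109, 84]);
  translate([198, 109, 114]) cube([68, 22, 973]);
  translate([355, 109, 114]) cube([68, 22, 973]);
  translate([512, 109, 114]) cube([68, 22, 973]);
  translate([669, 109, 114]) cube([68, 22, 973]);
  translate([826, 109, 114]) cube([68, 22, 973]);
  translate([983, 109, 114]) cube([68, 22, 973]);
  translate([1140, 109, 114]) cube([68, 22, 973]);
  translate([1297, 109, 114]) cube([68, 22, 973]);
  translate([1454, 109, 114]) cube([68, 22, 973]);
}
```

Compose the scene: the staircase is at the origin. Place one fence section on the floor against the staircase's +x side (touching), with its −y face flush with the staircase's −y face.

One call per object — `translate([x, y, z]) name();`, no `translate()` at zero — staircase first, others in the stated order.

staircase();
translate([796, 0, 0]) fence_section();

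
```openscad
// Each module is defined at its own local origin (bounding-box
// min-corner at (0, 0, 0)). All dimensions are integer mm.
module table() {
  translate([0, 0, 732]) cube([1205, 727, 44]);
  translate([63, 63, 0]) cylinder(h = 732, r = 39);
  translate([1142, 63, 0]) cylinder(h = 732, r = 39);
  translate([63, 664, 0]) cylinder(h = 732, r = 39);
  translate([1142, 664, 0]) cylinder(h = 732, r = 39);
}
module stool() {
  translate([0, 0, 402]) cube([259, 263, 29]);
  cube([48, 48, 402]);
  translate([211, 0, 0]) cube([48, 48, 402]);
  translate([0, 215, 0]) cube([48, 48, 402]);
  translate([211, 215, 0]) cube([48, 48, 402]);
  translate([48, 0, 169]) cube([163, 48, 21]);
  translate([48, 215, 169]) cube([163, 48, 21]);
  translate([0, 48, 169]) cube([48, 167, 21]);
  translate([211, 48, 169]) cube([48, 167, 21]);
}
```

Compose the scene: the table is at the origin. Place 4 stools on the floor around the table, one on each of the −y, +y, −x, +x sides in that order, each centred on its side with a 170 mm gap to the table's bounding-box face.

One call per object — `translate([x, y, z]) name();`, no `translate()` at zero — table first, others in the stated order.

table();
translate([473, -433, 0]) stool();
translate([473, 897, 0]) stool();
translate([-429, 232, 0]) stool();
translate([1375, 232, 0]) stool();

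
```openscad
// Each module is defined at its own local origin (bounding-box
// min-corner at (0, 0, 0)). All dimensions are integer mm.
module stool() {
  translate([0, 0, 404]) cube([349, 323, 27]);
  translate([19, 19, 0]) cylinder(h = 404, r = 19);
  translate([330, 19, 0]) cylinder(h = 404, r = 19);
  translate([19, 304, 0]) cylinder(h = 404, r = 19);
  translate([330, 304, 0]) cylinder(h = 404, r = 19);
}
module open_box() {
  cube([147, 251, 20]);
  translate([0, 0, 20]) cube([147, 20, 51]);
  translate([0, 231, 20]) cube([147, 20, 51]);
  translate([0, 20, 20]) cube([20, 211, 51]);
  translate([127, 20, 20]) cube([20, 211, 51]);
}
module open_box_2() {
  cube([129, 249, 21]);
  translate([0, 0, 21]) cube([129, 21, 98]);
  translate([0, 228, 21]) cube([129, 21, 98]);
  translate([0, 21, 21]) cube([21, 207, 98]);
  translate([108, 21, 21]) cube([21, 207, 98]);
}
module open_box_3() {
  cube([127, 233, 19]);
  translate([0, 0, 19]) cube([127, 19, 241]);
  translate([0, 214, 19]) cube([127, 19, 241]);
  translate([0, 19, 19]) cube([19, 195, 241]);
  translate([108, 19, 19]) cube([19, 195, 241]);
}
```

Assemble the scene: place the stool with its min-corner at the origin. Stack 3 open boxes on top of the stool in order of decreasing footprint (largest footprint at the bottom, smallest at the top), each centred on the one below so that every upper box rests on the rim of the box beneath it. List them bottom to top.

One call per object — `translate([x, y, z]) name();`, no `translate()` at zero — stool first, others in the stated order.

stool();
translate([101, 36, 431]) open_box();
translate([110, 37, 502]) open_box_2();
translate([111, 45, 621]) open_box_3();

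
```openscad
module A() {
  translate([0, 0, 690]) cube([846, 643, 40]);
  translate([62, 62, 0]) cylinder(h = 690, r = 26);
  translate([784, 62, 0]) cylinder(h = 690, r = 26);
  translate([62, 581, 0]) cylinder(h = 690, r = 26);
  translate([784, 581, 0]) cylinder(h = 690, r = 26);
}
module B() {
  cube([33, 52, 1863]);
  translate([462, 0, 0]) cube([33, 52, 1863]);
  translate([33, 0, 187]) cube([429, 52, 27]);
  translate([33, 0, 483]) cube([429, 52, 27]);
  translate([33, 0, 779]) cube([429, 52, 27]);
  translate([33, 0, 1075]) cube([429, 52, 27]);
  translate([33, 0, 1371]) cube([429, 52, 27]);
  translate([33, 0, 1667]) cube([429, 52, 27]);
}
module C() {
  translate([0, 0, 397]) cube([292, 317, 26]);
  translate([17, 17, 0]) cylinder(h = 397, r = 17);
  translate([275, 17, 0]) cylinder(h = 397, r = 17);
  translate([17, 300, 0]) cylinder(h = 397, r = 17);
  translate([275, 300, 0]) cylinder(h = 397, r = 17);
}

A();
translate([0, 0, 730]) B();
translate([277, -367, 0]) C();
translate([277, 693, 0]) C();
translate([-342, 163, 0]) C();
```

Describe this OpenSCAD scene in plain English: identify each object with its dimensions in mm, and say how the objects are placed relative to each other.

A is a table: top 846 mm (x) × 643 mm (y), 40 mm thick, upper face at z = 730 mm, on four round legs of 52 mm diameter, each leg's bounding box inset 36 mm from the nearest pair of top edges, running from z = 0 to the bottom of the top.

B is a wooden ladder with two side rails of 33×52 mm section and 1863 mm height, set 495 mm apart overall. Between them run 6 rectangular rungs (52 mm deep, 27 mm thick), front faces flush with the rails' −y face. The bottom of the first rung is 187 mm above the floor and each subsequent rung is 296 mm higher than the one below.

C is a simple wooden stool: a rectangular seat 292 mm (x) by 317 mm (y), 26 mm thick, top face at z = 423 mm, on four round legs, each 34 mm in diameter. The legs rest on z = 0, each leg's axis is inset half a diameter from the nearest pair of seat edges (so the leg's bounding box is flush with the corner).

The ladder is on top of the table. Three stools sit around the table at the −y, +y, −x sides.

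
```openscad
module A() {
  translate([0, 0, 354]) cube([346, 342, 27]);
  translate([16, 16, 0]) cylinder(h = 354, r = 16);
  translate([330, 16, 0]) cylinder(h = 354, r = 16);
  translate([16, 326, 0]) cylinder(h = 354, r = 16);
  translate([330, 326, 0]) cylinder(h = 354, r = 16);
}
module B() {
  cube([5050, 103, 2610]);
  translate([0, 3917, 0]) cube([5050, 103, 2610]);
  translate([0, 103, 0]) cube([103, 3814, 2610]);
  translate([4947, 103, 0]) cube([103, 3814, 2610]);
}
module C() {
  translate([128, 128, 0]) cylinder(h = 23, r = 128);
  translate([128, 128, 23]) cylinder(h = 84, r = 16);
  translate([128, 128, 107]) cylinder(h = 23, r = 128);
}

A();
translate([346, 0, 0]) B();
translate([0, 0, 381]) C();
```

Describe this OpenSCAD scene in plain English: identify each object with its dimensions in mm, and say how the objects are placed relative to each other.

A is a four-legged stool. The seat is a 346×342×27 mm slab whose top surface is at z = 381 mm; four round legs, each 32 mm in diameter, run from the floor (z = 0) to the underside of the seat, each leg's axis is inset half a diameter from the nearest pair of seat edges (so the leg's bounding box is flush with the corner).

B is the wall frame of a small rectangular building: four walls, each 2610 mm tall and 103 mm thick, enclosing a footprint 5050 mm (x) by 4020 mm (y) outside-to-outside, with no floor or roof. The front and back walls (the −y and +y sides) span the full width; the two side walls fit between them.

C is a spool: two coaxial disc flanges of radius 128 mm and thickness 23 mm, joined by a core cylinder of radius 16 mm and height 84 mm. The lower flange rests on z = 0 and the three cylinders share a vertical axis.

The house frame is against the stool's +x side, with their −y faces flush. The spool is on top of the stool.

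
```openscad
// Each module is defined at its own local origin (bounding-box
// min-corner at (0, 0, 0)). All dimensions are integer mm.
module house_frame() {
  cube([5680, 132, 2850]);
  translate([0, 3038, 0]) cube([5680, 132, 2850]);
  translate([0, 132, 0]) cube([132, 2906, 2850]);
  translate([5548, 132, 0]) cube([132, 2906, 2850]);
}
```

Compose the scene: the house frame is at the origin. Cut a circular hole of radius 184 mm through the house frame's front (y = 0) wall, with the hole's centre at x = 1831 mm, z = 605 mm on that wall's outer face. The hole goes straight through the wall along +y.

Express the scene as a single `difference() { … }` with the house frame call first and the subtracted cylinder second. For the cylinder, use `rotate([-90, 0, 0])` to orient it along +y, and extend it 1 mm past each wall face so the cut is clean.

difference() {
  house_frame();
  translate([1831, -1, 605]) rotate([-90, 0, 0]) cylinder(h = 134, r = 184);
}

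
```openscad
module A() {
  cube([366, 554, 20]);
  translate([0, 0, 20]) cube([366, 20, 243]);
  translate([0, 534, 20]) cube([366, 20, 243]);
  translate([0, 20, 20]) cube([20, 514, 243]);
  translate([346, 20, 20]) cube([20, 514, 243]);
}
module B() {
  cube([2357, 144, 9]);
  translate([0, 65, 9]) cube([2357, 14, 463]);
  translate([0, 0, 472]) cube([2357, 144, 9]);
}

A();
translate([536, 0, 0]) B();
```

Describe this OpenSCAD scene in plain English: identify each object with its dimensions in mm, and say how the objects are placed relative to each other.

A is an open-topped rectangular box: outside dimensions 366×554×263 mm, with a uniform wall and base thickness of 20 mm. The base is a full 366×554 slab on the floor; four walls sit on top of the base. The front and back walls (the −y and +y sides) span the full width; the two side walls fit between them.

B is an I-beam lying along x, 2357 mm long. Overall section height 481 mm. Two flanges 144 mm wide (y) and 9 mm thick, one on the floor and one at the top; a web 14 mm thick runs between them, centred on the flange width.

The I-beam is on the floor beside the open box on its +x side.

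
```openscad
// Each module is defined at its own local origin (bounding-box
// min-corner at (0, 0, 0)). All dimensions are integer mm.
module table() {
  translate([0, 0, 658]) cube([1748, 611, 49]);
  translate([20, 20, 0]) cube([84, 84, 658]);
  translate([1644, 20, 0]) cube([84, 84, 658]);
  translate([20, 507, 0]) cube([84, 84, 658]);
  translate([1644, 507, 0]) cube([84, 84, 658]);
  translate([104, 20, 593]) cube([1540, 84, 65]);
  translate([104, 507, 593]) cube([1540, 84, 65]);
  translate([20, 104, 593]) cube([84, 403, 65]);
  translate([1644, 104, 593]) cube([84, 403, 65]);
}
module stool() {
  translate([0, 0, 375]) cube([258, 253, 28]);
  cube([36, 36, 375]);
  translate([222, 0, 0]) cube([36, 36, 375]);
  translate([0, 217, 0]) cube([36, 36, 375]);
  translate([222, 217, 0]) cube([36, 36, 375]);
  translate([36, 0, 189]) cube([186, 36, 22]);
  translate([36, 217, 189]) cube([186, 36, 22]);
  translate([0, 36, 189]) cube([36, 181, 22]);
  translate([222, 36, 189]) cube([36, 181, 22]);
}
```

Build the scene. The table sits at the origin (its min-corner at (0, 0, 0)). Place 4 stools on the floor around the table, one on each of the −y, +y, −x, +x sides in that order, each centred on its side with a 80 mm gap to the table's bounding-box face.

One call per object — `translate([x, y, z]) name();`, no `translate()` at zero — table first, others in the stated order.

table();
translate([745, -333, 0]) stool();
translate([745, 691, 0]) stool();
translate([-338, 179, 0]) stool();
translate([1828, 179, 0]) stool();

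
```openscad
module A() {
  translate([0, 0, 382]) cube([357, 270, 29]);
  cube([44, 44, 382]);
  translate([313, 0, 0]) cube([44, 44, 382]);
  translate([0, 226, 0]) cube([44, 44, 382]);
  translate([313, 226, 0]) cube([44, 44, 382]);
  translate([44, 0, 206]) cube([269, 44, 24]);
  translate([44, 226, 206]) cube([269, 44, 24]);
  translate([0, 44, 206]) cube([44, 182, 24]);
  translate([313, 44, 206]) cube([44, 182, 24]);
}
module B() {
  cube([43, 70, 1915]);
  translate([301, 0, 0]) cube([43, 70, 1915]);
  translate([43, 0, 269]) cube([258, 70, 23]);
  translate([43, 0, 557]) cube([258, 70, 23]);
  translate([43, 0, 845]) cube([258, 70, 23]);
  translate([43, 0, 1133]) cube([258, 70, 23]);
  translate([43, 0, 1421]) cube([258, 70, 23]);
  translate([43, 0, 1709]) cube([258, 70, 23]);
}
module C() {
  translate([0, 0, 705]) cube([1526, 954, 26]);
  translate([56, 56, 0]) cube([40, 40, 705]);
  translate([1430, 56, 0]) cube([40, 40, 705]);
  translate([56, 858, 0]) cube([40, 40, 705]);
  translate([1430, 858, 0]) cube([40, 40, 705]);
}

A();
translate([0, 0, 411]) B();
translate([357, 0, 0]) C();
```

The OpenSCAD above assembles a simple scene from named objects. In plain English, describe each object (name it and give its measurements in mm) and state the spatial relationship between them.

A is a four-legged stool. The seat is a 357×270×29 mm slab whose top surface is at z = 411 mm; four square legs, each 44×44 mm in cross-section, run from the floor (z = 0) to the underside of the seat, each flush with a corner of the seat. Four stretchers, 44 mm wide and 24 mm tall, connect adjacent legs with their undersides at z = 206 mm, each running between the inner faces of the legs it joins and aligned with the legs' outer faces on the other axis.

B is a wooden ladder with two side rails of 43×70 mm section and 1915 mm height, set 344 mm apart overall. Between them run 6 rectangular rungs (70 mm deep, 23 mm thick), front faces flush with the rails' −y face. The bottom of the first rung is 269 mm above the floor and each subsequent rung is 288 mm higher than the one below.

C is a table with a 1526×954 mm rectangular top, 26 mm thick, top surface at z = 731 mm, supported by four 40×40 mm square legs, each inset 56 mm from the nearest pair of top edges, running from the floor.

The ladder is on top of the stool. The table is against the stool's +x side, with their −y faces flush.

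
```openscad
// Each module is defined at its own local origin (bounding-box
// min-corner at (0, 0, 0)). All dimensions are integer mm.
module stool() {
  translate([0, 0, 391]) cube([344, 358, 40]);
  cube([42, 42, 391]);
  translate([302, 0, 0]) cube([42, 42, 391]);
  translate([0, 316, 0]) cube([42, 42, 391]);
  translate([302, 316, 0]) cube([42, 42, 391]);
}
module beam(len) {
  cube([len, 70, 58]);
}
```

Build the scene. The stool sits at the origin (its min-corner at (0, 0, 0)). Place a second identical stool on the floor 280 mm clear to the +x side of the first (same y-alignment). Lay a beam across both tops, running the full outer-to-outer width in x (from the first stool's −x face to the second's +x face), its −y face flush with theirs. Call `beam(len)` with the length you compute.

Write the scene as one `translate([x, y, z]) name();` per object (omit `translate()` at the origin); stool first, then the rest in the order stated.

stool();
translate([624, 0, 0]) stool();
translate([0, 0, 431]) beam(968);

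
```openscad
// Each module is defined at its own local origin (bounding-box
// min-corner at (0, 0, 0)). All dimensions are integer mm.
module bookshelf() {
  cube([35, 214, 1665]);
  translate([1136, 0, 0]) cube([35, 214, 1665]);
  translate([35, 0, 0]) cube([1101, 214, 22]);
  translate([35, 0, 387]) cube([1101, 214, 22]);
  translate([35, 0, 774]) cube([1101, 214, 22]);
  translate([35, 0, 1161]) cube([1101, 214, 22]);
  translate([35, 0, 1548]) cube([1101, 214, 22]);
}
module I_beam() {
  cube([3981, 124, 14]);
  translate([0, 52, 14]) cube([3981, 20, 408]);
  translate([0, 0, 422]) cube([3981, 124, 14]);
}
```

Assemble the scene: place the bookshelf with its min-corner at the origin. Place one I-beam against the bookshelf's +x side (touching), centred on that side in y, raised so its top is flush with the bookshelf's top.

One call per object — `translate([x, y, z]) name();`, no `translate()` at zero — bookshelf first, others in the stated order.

bookshelf();
translate([1171, 45, 1229]) I_beam();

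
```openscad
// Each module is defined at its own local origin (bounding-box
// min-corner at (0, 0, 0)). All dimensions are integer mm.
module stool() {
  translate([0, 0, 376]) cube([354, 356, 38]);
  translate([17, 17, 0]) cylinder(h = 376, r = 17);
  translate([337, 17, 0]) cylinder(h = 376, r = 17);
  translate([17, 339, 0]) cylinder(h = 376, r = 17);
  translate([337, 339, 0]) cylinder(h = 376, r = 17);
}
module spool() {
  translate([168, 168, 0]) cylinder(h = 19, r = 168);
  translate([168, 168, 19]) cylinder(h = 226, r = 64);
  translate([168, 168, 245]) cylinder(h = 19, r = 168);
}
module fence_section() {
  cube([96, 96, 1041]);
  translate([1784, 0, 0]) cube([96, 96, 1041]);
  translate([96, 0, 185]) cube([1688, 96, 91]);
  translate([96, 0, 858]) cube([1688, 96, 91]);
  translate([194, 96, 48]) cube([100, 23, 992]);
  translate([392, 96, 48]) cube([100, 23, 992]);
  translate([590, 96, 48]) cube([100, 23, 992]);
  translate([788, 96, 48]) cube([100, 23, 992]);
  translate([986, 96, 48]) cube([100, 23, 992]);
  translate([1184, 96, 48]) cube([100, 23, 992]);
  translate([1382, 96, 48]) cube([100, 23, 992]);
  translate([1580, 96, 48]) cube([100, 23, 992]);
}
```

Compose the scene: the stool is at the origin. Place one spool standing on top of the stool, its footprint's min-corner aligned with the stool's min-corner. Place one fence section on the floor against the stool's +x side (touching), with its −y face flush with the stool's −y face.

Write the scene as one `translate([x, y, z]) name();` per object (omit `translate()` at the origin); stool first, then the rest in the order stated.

stool();
translate([0, 0, 414]) spool();
translate([354, 0, 0]) fence_section();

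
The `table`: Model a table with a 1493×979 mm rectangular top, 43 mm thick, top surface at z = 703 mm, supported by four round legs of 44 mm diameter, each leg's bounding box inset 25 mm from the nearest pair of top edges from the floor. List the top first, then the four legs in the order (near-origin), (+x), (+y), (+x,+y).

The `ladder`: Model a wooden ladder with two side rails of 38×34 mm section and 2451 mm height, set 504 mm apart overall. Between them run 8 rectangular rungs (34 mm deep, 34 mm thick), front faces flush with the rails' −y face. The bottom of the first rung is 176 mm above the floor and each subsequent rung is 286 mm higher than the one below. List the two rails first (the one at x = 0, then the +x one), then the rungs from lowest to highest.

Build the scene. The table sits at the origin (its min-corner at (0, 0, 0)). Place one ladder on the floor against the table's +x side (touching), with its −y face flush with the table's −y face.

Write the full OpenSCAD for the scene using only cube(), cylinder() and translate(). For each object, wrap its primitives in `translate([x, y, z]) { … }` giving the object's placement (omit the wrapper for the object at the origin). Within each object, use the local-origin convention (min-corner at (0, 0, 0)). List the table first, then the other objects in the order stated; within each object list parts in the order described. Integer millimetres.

translate([0, 0, 660]) cube([1493, 979, 43]);
translate([47, 47, 0]) cylinder(h = 660, r = 22);
translate([1446, 47, 0]) cylinder(h = 660, r = 22);
translate([47, 932, 0]) cylinder(h = 660, r = 22);
translate([1446, 932, 0]) cylinder(h = 660, r = 22);
translate([1493, 0, 0]) {
  cube([38, 34, 2451]);
  translate([466, 0, 0]) cube([38, 34, 2451]);
  translate([38, 0, 176]) cube([428, 34, 34]);
  translate([38, 0, 462]) cube([428, 34, 34]);
  translate([38, 0, 748]) cube([428, 34, 34]);
  translate([38, 0, 1034]) cube([428, 34, 34]);
  translate([38, 0, 1320]) cube([428, 34, 34]);
  translate([38, 0, 1606]) cube([428, 34, 34]);
  translate([38, 0, 1892]) cube([428, 34, 34]);
  translate([38, 0, 2178]) cube([428, 34, 34]);
}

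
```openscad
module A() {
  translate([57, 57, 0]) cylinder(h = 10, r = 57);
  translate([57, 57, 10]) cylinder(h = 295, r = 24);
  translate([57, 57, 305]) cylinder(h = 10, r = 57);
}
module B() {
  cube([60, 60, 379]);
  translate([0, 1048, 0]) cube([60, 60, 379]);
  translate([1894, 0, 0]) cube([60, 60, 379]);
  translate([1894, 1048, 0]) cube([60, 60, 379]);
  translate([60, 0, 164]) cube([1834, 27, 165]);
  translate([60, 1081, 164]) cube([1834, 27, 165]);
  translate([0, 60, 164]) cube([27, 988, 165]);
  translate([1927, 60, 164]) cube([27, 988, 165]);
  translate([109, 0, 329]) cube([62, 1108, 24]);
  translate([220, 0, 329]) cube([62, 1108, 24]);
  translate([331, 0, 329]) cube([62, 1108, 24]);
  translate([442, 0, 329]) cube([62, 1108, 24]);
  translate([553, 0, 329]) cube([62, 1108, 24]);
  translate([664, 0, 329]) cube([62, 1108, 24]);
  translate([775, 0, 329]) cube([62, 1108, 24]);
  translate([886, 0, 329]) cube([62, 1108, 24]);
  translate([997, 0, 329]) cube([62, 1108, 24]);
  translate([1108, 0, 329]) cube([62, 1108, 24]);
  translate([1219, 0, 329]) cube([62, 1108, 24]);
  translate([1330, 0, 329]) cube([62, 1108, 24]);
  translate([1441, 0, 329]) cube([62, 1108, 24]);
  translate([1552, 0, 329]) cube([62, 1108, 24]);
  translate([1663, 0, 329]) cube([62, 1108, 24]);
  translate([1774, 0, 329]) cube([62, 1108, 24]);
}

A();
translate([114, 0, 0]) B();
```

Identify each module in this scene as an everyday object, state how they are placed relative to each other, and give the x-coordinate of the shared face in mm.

A is a spool. B is a bed frame. The bed frame is against the spool's +x side, with their −y faces flush. The x-coordinate of the shared face is 114 mm.

The spool's +x face and the bed frame's −x face are both at x = 114 mm.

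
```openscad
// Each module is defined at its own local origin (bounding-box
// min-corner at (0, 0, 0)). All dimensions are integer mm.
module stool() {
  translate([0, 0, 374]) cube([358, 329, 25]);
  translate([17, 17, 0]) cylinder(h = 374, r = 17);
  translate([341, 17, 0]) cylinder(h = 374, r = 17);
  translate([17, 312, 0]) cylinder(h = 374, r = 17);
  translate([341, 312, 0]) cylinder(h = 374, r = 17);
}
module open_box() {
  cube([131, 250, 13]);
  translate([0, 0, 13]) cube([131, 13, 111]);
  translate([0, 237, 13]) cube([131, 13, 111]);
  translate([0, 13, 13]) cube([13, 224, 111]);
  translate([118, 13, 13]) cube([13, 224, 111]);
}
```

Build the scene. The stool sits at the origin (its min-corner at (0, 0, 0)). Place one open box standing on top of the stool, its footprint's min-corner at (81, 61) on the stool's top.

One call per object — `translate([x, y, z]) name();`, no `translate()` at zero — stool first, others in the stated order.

stool();
translate([81, 61, 399]) open_box();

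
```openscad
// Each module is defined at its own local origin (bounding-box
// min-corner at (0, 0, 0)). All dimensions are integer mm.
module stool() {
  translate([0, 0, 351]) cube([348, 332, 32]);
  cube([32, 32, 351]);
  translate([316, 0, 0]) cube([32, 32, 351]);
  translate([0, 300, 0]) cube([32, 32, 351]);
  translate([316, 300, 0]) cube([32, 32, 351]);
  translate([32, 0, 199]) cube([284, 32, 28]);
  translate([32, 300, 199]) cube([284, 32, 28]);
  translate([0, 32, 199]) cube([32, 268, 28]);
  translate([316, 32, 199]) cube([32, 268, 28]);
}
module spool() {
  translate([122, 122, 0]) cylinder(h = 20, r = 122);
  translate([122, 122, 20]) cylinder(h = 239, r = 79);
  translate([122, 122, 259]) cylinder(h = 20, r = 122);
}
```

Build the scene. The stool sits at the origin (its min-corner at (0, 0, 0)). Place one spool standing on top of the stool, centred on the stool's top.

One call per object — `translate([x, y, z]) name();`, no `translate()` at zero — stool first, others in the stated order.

stool();
translate([52, 44, 383]) spool();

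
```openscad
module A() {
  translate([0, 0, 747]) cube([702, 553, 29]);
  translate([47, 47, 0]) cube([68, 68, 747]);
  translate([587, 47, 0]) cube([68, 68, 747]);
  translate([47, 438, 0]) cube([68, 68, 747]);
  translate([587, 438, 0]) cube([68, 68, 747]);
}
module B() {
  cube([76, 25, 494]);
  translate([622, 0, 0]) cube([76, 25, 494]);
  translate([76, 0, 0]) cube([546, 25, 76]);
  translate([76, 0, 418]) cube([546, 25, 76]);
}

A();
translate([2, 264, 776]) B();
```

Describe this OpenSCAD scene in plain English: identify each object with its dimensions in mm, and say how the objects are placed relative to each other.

A is a table: top 702 mm (x) × 553 mm (y), 29 mm thick, upper face at z = 776 mm, on four 68×68 mm square legs, each inset 47 mm from the nearest pair of top edges, running from z = 0 to the bottom of the top.

B is a rectangular picture frame lying in the x–z plane (depth along y). The opening is 546 mm wide (x) by 342 mm tall (z), surrounded by a border 76 mm wide on all four sides. The frame is 25 mm deep and is made of two full-height vertical stiles with two horizontal rails fitted between them.

The picture frame is on top of the table, centred.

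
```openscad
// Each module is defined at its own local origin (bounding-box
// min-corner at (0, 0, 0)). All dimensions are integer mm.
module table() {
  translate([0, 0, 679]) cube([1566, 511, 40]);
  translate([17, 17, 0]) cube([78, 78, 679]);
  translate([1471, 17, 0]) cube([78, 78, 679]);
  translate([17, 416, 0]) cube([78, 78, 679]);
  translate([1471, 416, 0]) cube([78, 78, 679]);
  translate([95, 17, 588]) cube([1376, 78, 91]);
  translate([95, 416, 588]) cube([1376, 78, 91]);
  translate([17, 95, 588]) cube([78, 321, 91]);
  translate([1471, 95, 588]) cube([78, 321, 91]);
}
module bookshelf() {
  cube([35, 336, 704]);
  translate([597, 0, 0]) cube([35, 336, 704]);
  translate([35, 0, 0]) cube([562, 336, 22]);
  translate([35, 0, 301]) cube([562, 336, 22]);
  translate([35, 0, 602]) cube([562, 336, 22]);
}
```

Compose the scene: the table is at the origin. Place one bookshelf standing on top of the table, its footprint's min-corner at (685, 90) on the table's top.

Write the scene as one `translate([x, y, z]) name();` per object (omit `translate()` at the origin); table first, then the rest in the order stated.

table();
translate([685, 90, 719]) bookshelf();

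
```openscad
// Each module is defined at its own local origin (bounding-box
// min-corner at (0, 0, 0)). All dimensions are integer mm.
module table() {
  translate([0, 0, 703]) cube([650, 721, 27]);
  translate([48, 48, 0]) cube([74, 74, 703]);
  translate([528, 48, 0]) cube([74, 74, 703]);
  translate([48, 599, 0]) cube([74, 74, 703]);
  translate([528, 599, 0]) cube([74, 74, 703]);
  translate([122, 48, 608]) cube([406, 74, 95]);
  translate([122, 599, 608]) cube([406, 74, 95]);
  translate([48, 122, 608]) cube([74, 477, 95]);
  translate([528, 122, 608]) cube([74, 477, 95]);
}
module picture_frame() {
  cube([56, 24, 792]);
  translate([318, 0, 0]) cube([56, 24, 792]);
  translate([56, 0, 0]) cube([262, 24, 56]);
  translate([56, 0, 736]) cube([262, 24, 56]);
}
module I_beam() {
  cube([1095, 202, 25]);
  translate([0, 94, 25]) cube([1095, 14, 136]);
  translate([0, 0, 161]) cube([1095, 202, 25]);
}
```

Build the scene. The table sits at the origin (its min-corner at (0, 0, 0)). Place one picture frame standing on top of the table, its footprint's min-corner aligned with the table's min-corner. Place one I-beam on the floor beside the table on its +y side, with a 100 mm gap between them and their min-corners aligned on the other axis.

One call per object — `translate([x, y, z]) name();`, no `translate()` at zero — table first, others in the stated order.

table();
translate([0, 0, 730]) picture_frame();
translate([0, 821, 0]) I_beam();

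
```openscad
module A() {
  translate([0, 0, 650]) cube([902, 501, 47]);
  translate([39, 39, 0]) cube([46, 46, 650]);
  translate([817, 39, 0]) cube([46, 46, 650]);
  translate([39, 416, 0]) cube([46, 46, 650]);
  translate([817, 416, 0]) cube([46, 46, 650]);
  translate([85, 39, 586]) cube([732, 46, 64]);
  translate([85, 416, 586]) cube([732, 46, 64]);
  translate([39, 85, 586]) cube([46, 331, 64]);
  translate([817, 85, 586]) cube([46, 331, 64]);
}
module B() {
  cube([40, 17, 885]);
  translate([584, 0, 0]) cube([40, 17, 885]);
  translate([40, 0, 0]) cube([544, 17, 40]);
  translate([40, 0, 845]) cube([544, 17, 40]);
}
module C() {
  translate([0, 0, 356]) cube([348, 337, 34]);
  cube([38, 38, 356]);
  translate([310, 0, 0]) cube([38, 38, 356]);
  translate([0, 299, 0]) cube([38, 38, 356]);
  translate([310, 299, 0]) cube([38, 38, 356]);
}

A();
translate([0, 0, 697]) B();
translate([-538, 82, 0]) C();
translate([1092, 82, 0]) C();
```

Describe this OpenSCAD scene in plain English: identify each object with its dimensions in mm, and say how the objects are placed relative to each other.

A is a table with a 902×501 mm rectangular top, 47 mm thick, top surface at z = 697 mm, supported by four 46×46 mm square legs, each inset 39 mm from the nearest pair of top edges, running from the floor. Four apron rails, 46 mm thick and 64 mm tall, run between adjacent legs with their top edges flush with the underside of the top and their outer faces flush with the legs' outer faces.

B is a picture frame with a 544×805 mm rectangular opening (x by z) and a uniform 40 mm border on every side. Frame depth is 17 mm along y. It is built from two vertical stiles running the full outside height and two horizontal rails spanning the gap between the stiles.

C is a four-legged stool. The seat is 348×337 mm, 34 mm thick, top at z = 390 mm. It stands on four square legs, each 38×38 mm in cross-section, from z = 0 to the seat underside, each flush with a corner of the seat.

The picture frame is on top of the table. Two stools sit around the table at the −x, +x sides.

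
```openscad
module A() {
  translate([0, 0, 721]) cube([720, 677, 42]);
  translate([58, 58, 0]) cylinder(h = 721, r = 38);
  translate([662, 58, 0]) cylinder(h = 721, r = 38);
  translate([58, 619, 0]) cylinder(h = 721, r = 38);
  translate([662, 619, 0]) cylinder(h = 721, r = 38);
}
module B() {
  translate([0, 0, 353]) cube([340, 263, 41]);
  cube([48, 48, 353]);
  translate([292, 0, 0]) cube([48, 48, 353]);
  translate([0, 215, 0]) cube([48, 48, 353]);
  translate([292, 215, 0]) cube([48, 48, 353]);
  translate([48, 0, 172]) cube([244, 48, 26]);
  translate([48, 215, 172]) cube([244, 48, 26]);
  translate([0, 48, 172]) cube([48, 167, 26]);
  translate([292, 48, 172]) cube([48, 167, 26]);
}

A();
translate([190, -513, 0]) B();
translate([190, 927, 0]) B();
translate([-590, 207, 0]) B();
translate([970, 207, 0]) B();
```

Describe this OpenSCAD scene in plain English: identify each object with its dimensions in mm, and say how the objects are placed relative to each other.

A is a table: top 720 mm (x) × 677 mm (y), 42 mm thick, upper face at z = 763 mm, on four round legs of 76 mm diameter, each leg's bounding box inset 20 mm from the nearest pair of top edges, running from z = 0 to the bottom of the top.

B is a four-legged stool. The seat is 340×263 mm, 41 mm thick, top at z = 394 mm. It stands on four square legs, each 48×48 mm in cross-section, from z = 0 to the seat underside, each flush with a corner of the seat. Four stretchers, 48 mm wide and 26 mm tall, connect adjacent legs with their undersides at z = 172 mm, each running between the inner faces of the legs it joins and aligned with the legs' outer faces on the other axis.

Four stools sit around the table at the −y, +y, −x, +x sides.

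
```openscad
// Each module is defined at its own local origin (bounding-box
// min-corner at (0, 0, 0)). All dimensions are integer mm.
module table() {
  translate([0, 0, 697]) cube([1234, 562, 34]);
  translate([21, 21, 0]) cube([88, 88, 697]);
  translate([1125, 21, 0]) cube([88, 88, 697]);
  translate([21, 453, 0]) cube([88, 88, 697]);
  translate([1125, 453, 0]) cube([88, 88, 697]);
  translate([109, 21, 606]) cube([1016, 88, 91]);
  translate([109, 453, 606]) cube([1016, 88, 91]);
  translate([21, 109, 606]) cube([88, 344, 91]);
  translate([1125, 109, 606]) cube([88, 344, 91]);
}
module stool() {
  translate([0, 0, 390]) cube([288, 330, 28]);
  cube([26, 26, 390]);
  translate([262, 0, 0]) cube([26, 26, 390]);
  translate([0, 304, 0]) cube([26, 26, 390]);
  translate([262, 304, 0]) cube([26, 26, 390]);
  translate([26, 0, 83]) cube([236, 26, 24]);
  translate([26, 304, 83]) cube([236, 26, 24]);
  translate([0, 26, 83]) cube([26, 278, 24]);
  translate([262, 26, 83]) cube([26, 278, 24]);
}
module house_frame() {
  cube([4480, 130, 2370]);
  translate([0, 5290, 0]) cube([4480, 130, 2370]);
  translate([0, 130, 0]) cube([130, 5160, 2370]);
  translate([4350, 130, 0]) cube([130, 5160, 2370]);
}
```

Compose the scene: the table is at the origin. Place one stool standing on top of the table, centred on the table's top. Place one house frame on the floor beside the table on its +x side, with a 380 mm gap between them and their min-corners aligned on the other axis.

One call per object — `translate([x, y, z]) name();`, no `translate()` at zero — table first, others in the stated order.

table();
translate([473, 116, 731]) stool();
translate([1614, 0, 0]) house_frame();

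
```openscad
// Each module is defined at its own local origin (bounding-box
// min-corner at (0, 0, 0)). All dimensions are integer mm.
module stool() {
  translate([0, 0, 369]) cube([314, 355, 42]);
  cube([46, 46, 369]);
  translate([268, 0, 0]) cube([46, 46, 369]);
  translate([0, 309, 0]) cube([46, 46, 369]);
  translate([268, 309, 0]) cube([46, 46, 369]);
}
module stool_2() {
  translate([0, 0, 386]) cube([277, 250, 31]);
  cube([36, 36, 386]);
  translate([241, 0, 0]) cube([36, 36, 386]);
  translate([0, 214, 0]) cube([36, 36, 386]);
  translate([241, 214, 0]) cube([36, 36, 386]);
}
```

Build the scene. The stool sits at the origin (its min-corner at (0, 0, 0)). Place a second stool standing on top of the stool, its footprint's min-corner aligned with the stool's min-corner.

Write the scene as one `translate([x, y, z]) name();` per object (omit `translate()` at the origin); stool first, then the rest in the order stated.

stool();
translate([0, 0, 411]) stool_2();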